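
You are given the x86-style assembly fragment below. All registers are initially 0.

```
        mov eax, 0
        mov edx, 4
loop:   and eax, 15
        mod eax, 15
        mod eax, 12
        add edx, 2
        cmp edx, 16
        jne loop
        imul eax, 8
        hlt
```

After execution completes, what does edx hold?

eax=0
edx=4
eax=0&15=0
eax=0%15=0
eax=0%12=0
edx=4+2=6
cmp edx, 16  (cmp 6,16)
jne loop: taken
eax=0&15=0
eax=0%15=0
eax=0%12=0
edx=6+2=8
cmp edx, 16  (cmp 8,16)
jne loop: taken
eax=0&15=0
eax=0%15=0
eax=0%12=0
edx=8+2=10
cmp edx, 16  (cmp 10,16)
jne loop: taken
eax=0&15=0
eax=0%15=0
eax=0%12=0
edx=10+2=12
cmp edx, 16  (cmp 12,16)
jne loop: taken
eax=0&15=0
eax=0%15=0
eax=0%12=0
edx=12+2=14
cmp edx, 16  (cmp 14,16)
jne loop: taken
eax=0&15=0
eax=0%15=0
eax=0%12=0
edx=14+2=16
cmp edx, 16  (cmp 16,16)
jne loop: not taken
eax=0*8=0
halt.

16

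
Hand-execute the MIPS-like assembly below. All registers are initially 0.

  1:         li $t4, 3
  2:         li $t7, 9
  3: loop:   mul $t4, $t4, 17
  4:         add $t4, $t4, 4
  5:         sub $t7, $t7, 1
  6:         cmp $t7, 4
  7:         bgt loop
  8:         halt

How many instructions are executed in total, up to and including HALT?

28

after li $t4, 3: $t4=3
after li $t7, 9: $t7=9
after mul $t4, $t4, 17: $t4=3*17=51
after add $t4, $t4, 4: $t4=51+4=55
after sub $t7, $t7, 1: $t7=9-1=8
cmp $t7, 4  (cmp 8,4)
bgt loop: taken
after mul $t4, $t4, 17: $t4=55*17=935
after add $t4, $t4, 4: $t4=935+4=939
after sub $t7, $t7, 1: $t7=8-1=7
cmp $t7, 4  (cmp 7,4)
bgt loop: taken
after mul $t4, $t4, 17: $t4=939*17=15963
after add $t4, $t4, 4: $t4=15963+4=15967
after sub $t7, $t7, 1: $t7=7-1=6
cmp $t7, 4  (cmp 6,4)
bgt loop: taken
after mul $t4, $t4, 17: $t4=15967*17=271439
after add $t4, $t4, 4: $t4=271439+4=271443
after sub $t7, $t7, 1: $t7=6-1=5
cmp $t7, 4  (cmp 5,4)
bgt loop: taken
after mul $t4, $t4, 17: $t4=271443*17=4614531
after add $t4, $t4, 4: $t4=4614531+4=4614535
after sub $t7, $t7, 1: $t7=5-1=4
cmp $t7, 4  (cmp 4,4)
bgt loop: not taken
halt.
Total executed instructions: 28.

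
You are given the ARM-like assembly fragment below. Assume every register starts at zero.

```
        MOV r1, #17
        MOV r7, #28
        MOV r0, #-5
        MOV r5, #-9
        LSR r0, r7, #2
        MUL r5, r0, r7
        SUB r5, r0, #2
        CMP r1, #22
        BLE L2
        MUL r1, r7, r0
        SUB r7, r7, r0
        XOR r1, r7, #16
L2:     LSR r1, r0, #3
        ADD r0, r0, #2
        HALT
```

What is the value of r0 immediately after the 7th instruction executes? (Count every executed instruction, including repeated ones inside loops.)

MOV r1, #17 → r1=17
MOV r7, #28 → r7=28
MOV r0, #-5 → r0=-5
MOV r5, #-9 → r5=-9
LSR r0, r7, #2 → r0=28>>2=7
MUL r5, r0, r7 → r5=7*28=196
SUB r5, r0, #2 → r5=7-2=5
After step 7: r0 = 7.

7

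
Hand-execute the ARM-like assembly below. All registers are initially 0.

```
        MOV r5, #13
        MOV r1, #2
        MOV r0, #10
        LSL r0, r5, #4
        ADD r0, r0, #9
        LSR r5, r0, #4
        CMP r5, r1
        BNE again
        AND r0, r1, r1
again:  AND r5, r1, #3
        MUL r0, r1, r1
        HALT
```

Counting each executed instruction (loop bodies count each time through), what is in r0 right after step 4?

208

after MOV r5, #13: r5=13
after MOV r1, #2: r1=2
after MOV r0, #10: r0=10
after LSL r0, r5, #4: r0=13<<4=208
After step 4: r0 = 208.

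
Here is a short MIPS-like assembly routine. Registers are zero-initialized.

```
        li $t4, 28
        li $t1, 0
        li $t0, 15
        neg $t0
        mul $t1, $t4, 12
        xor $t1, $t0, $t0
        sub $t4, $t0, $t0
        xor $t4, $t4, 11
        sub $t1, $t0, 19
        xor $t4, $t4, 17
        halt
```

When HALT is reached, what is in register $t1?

li $t4, 28 → $t4=28
li $t1, 0 → $t1=0
li $t0, 15 → $t0=15
neg $t0 → $t0=-(15)=-15
mul $t1, $t4, 12 → $t1=28*12=336
xor $t1, $t0, $t0 → $t1=(-15)^(-15)=0
sub $t4, $t0, $t0 → $t4=(-15)-(-15)=0
xor $t4, $t4, 11 → $t4=0^11=11
sub $t1, $t0, 19 → $t1=(-15)-19=-34
xor $t4, $t4, 17 → $t4=11^17=26
halt.

-34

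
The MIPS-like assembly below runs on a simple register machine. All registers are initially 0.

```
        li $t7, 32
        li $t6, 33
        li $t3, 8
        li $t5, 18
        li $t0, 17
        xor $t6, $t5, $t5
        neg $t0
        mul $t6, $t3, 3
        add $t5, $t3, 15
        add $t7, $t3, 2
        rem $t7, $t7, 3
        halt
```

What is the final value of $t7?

1

li $t7, 32 → $t7=32
li $t6, 33 → $t6=33
li $t3, 8 → $t3=8
li $t5, 18 → $t5=18
li $t0, 17 → $t0=17
xor $t6, $t5, $t5 → $t6=18^18=0
neg $t0 → $t0=-(17)=-17
mul $t6, $t3, 3 → $t6=8*3=24
add $t5, $t3, 15 → $t5=8+15=23
add $t7, $t3, 2 → $t7=8+2=10
rem $t7, $t7, 3 → $t7=10%3=1
halt.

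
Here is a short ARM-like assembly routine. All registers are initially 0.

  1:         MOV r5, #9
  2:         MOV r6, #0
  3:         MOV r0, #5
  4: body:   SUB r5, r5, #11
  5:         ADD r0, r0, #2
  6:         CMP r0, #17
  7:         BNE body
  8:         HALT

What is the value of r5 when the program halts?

r5=9
r6=0
r0=5
r5=9-11=-2
r0=5+2=7
CMP r0, #17  (cmp 7,17)
BNE body: taken
r5=(-2)-11=-13
r0=7+2=9
CMP r0, #17  (cmp 9,17)
BNE body: taken
r5=(-13)-11=-24
r0=9+2=11
CMP r0, #17  (cmp 11,17)
BNE body: taken
r5=(-24)-11=-35
r0=11+2=13
CMP r0, #17  (cmp 13,17)
BNE body: taken
r5=(-35)-11=-46
r0=13+2=15
CMP r0, #17  (cmp 15,17)
BNE body: taken
r5=(-46)-11=-57
r0=15+2=17
CMP r0, #17  (cmp 17,17)
BNE body: not taken
halt.

-57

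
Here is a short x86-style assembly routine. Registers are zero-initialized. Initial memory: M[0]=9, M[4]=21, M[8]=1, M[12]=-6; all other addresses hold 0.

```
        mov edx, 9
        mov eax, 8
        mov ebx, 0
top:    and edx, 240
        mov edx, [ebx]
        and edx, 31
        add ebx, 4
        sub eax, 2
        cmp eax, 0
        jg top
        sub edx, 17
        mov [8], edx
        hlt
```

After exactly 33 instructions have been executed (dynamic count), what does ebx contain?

16

mov edx, 9 → edx=9
mov eax, 8 → eax=8
mov ebx, 0 → ebx=0
and edx, 240 → edx=9&240=0
mov edx, [ebx] → edx=M[0]=9
and edx, 31 → edx=9&31=9
add ebx, 4 → ebx=0+4=4
sub eax, 2 → eax=8-2=6
cmp eax, 0  (cmp 6,0)
jg top: taken
and edx, 240 → edx=9&240=0
mov edx, [ebx] → edx=M[4]=21
and edx, 31 → edx=21&31=21
add ebx, 4 → ebx=4+4=8
sub eax, 2 → eax=6-2=4
cmp eax, 0  (cmp 4,0)
jg top: taken
and edx, 240 → edx=21&240=16
mov edx, [ebx] → edx=M[8]=1
and edx, 31 → edx=1&31=1
add ebx, 4 → ebx=8+4=12
sub eax, 2 → eax=4-2=2
cmp eax, 0  (cmp 2,0)
jg top: taken
and edx, 240 → edx=1&240=0
mov edx, [ebx] → edx=M[12]=-6
and edx, 31 → edx=(-6)&31=26
add ebx, 4 → ebx=12+4=16
sub eax, 2 → eax=2-2=0
cmp eax, 0  (cmp 0,0)
jg top: not taken
sub edx, 17 → edx=26-17=9
mov [8], edx → M[8]=9
After step 33: ebx = 16.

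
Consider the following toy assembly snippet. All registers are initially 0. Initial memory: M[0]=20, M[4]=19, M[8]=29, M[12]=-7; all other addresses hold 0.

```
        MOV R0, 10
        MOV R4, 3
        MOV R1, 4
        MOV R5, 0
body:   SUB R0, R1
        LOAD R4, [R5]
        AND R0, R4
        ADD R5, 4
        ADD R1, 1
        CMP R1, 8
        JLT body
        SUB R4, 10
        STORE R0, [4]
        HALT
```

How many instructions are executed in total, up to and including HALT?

R0=10
R4=3
R1=4
R5=0
R0=10-4=6
R4=M[0]=20
R0=6&20=4
R5=0+4=4
R1=4+1=5
CMP R1, 8  (cmp 5,8)
JLT body: taken
R0=4-5=-1
R4=M[4]=19
R0=(-1)&19=19
R5=4+4=8
R1=5+1=6
CMP R1, 8  (cmp 6,8)
JLT body: taken
R0=19-6=13
R4=M[8]=29
R0=13&29=13
R5=8+4=12
R1=6+1=7
CMP R1, 8  (cmp 7,8)
JLT body: taken
R0=13-7=6
R4=M[12]=-7
R0=6&(-7)=0
R5=12+4=16
R1=7+1=8
CMP R1, 8  (cmp 8,8)
JLT body: not taken
R4=(-7)-10=-17
STORE R0, [4] → M[4]=0
halt.
Total executed instructions: 35.

35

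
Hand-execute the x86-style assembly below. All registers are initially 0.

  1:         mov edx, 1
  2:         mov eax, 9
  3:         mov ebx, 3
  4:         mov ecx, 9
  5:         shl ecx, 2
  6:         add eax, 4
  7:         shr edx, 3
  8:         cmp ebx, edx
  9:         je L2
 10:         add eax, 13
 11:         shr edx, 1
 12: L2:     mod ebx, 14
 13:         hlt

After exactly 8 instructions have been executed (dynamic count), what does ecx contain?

36

after mov edx, 1: edx=1
after mov eax, 9: eax=9
after mov ebx, 3: ebx=3
after mov ecx, 9: ecx=9
after shl ecx, 2: ecx=9<<2=36
after add eax, 4: eax=9+4=13
after shr edx, 3: edx=1>>3=0
cmp ebx, edx  (cmp 3,0)
After step 8: ecx = 36.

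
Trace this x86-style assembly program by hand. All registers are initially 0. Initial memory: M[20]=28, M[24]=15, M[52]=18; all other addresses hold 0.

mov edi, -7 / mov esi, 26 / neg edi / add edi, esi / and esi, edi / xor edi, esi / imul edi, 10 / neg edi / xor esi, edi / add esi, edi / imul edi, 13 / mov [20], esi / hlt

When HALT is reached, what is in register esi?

-660

mov edi, -7 → edi=-7
mov esi, 26 → esi=26
neg edi → edi=-(-7)=7
add edi, esi → edi=7+26=33
and esi, edi → esi=26&33=0
xor edi, esi → edi=33^0=33
imul edi, 10 → edi=33*10=330
neg edi → edi=-(330)=-330
xor esi, edi → esi=0^(-330)=-330
add esi, edi → esi=(-330)+(-330)=-660
imul edi, 13 → edi=(-330)*13=-4290
mov [20], esi → M[20]=-660
halt.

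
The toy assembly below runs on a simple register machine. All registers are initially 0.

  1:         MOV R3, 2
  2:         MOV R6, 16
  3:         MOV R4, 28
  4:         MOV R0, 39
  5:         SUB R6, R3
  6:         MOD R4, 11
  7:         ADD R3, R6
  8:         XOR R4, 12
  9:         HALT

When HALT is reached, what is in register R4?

10

after MOV R3, 2: R3=2
after MOV R6, 16: R6=16
after MOV R4, 28: R4=28
after MOV R0, 39: R0=39
after SUB R6, R3: R6=16-2=14
after MOD R4, 11: R4=28%11=6
after ADD R3, R6: R3=2+14=16
after XOR R4, 12: R4=6^12=10
halt.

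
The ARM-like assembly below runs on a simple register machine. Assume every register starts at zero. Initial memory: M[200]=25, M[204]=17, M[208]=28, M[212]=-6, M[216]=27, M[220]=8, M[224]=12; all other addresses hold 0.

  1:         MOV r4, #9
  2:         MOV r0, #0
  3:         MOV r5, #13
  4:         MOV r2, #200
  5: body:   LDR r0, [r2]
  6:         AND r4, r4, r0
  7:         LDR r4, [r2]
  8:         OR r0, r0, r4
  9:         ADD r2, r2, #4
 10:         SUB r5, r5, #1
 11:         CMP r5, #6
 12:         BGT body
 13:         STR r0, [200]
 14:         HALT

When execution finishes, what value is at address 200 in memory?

12

MOV r4, #9 → r4=9
MOV r0, #0 → r0=0
MOV r5, #13 → r5=13
MOV r2, #200 → r2=200
LDR r0, [r2] → r0=M[200]=25
AND r4, r4, r0 → r4=9&25=9
LDR r4, [r2] → r4=M[200]=25
OR r0, r0, r4 → r0=25|25=25
ADD r2, r2, #4 → r2=200+4=204
SUB r5, r5, #1 → r5=13-1=12
CMP r5, #6  (cmp 12,6)
BGT body: taken
LDR r0, [r2] → r0=M[204]=17
AND r4, r4, r0 → r4=25&17=17
LDR r4, [r2] → r4=M[204]=17
OR r0, r0, r4 → r0=17|17=17
ADD r2, r2, #4 → r2=204+4=208
SUB r5, r5, #1 → r5=12-1=11
CMP r5, #6  (cmp 11,6)
BGT body: taken
LDR r0, [r2] → r0=M[208]=28
AND r4, r4, r0 → r4=17&28=16
LDR r4, [r2] → r4=M[208]=28
OR r0, r0, r4 → r0=28|28=28
ADD r2, r2, #4 → r2=208+4=212
SUB r5, r5, #1 → r5=11-1=10
CMP r5, #6  (cmp 10,6)
BGT body: taken
LDR r0, [r2] → r0=M[212]=-6
AND r4, r4, r0 → r4=28&(-6)=24
LDR r4, [r2] → r4=M[212]=-6
OR r0, r0, r4 → r0=(-6)|(-6)=-6
ADD r2, r2, #4 → r2=212+4=216
SUB r5, r5, #1 → r5=10-1=9
CMP r5, #6  (cmp 9,6)
BGT body: taken
LDR r0, [r2] → r0=M[216]=27
AND r4, r4, r0 → r4=(-6)&27=26
LDR r4, [r2] → r4=M[216]=27
OR r0, r0, r4 → r0=27|27=27
ADD r2, r2, #4 → r2=216+4=220
SUB r5, r5, #1 → r5=9-1=8
CMP r5, #6  (cmp 8,6)
BGT body: taken
LDR r0, [r2] → r0=M[220]=8
AND r4, r4, r0 → r4=27&8=8
LDR r4, [r2] → r4=M[220]=8
OR r0, r0, r4 → r0=8|8=8
ADD r2, r2, #4 → r2=220+4=224
SUB r5, r5, #1 → r5=8-1=7
CMP r5, #6  (cmp 7,6)
BGT body: taken
LDR r0, [r2] → r0=M[224]=12
AND r4, r4, r0 → r4=8&12=8
LDR r4, [r2] → r4=M[224]=12
OR r0, r0, r4 → r0=12|12=12
ADD r2, r2, #4 → r2=224+4=228
SUB r5, r5, #1 → r5=7-1=6
CMP r5, #6  (cmp 6,6)
BGT body: not taken
STR r0, [200] → M[200]=12
halt.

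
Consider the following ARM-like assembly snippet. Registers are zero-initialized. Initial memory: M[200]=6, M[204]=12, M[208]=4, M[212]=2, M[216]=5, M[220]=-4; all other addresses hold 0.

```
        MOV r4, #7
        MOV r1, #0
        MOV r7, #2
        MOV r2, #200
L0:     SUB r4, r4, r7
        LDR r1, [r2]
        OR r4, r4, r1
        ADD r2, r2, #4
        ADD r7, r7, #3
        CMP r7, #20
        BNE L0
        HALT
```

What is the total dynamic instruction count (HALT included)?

47

MOV r4, #7 → r4=7
MOV r1, #0 → r1=0
MOV r7, #2 → r7=2
MOV r2, #200 → r2=200
SUB r4, r4, r7 → r4=7-2=5
LDR r1, [r2] → r1=M[200]=6
OR r4, r4, r1 → r4=5|6=7
ADD r2, r2, #4 → r2=200+4=204
ADD r7, r7, #3 → r7=2+3=5
CMP r7, #20  (cmp 5,20)
BNE L0: taken
SUB r4, r4, r7 → r4=7-5=2
LDR r1, [r2] → r1=M[204]=12
OR r4, r4, r1 → r4=2|12=14
ADD r2, r2, #4 → r2=204+4=208
ADD r7, r7, #3 → r7=5+3=8
CMP r7, #20  (cmp 8,20)
BNE L0: taken
SUB r4, r4, r7 → r4=14-8=6
LDR r1, [r2] → r1=M[208]=4
OR r4, r4, r1 → r4=6|4=6
ADD r2, r2, #4 → r2=208+4=212
ADD r7, r7, #3 → r7=8+3=11
CMP r7, #20  (cmp 11,20)
BNE L0: taken
SUB r4, r4, r7 → r4=6-11=-5
LDR r1, [r2] → r1=M[212]=2
OR r4, r4, r1 → r4=(-5)|2=-5
ADD r2, r2, #4 → r2=212+4=216
ADD r7, r7, #3 → r7=11+3=14
CMP r7, #20  (cmp 14,20)
BNE L0: taken
SUB r4, r4, r7 → r4=(-5)-14=-19
LDR r1, [r2] → r1=M[216]=5
OR r4, r4, r1 → r4=(-19)|5=-19
ADD r2, r2, #4 → r2=216+4=220
ADD r7, r7, #3 → r7=14+3=17
CMP r7, #20  (cmp 17,20)
BNE L0: taken
SUB r4, r4, r7 → r4=(-19)-17=-36
LDR r1, [r2] → r1=M[220]=-4
OR r4, r4, r1 → r4=(-36)|(-4)=-4
ADD r2, r2, #4 → r2=220+4=224
ADD r7, r7, #3 → r7=17+3=20
CMP r7, #20  (cmp 20,20)
BNE L0: not taken
halt.
Total executed instructions: 47.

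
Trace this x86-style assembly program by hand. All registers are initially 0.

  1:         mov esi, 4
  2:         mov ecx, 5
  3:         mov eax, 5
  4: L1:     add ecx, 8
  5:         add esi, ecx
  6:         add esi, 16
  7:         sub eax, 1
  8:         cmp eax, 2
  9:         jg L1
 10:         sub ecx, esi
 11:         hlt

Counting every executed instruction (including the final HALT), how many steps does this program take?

esi=4
ecx=5
eax=5
ecx=5+8=13
esi=4+13=17
esi=17+16=33
eax=5-1=4
cmp eax, 2  (cmp 4,2)
jg L1: taken
ecx=13+8=21
esi=33+21=54
esi=54+16=70
eax=4-1=3
cmp eax, 2  (cmp 3,2)
jg L1: taken
ecx=21+8=29
esi=70+29=99
esi=99+16=115
eax=3-1=2
cmp eax, 2  (cmp 2,2)
jg L1: not taken
ecx=29-115=-86
halt.
Total executed instructions: 23.

23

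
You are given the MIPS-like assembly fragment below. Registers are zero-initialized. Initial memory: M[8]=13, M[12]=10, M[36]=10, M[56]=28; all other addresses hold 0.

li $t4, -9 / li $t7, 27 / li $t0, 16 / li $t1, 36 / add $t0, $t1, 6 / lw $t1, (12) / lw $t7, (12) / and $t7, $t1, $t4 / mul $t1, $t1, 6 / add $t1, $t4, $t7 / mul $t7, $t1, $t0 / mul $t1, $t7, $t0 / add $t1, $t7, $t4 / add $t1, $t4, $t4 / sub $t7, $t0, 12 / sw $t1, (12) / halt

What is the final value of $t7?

after li $t4, -9: $t4=-9
after li $t7, 27: $t7=27
after li $t0, 16: $t0=16
after li $t1, 36: $t1=36
after add $t0, $t1, 6: $t0=36+6=42
after lw $t1, (12): $t1=M[12]=10
after lw $t7, (12): $t7=M[12]=10
after and $t7, $t1, $t4: $t7=10&(-9)=2
after mul $t1, $t1, 6: $t1=10*6=60
after add $t1, $t4, $t7: $t1=(-9)+2=-7
after mul $t7, $t1, $t0: $t7=(-7)*42=-294
after mul $t1, $t7, $t0: $t1=(-294)*42=-12348
after add $t1, $t7, $t4: $t1=(-294)+(-9)=-303
after add $t1, $t4, $t4: $t1=(-9)+(-9)=-18
after sub $t7, $t0, 12: $t7=42-12=30
sw $t1, (12) → M[12]=-18
halt.

30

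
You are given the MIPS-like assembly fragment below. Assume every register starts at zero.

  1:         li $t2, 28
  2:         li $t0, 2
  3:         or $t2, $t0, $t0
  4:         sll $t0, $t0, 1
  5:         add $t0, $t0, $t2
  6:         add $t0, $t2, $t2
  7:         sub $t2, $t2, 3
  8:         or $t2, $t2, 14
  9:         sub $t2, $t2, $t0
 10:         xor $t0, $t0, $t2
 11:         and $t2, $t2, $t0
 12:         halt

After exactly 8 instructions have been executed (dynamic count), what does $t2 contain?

-1

li $t2, 28 → $t2=28
li $t0, 2 → $t0=2
or $t2, $t0, $t0 → $t2=2|2=2
sll $t0, $t0, 1 → $t0=2<<1=4
add $t0, $t0, $t2 → $t0=4+2=6
add $t0, $t2, $t2 → $t0=2+2=4
sub $t2, $t2, 3 → $t2=2-3=-1
or $t2, $t2, 14 → $t2=(-1)|14=-1
After step 8: $t2 = -1.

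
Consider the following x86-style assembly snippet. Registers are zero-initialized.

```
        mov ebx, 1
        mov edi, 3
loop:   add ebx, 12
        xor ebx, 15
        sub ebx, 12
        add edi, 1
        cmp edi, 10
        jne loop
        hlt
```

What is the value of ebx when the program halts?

-10

mov ebx, 1 → ebx=1
mov edi, 3 → edi=3
add ebx, 12 → ebx=1+12=13
xor ebx, 15 → ebx=13^15=2
sub ebx, 12 → ebx=2-12=-10
add edi, 1 → edi=3+1=4
cmp edi, 10  (cmp 4,10)
jne loop: taken
add ebx, 12 → ebx=(-10)+12=2
xor ebx, 15 → ebx=2^15=13
sub ebx, 12 → ebx=13-12=1
add edi, 1 → edi=4+1=5
cmp edi, 10  (cmp 5,10)
jne loop: taken
add ebx, 12 → ebx=1+12=13
xor ebx, 15 → ebx=13^15=2
sub ebx, 12 → ebx=2-12=-10
add edi, 1 → edi=5+1=6
cmp edi, 10  (cmp 6,10)
jne loop: taken
add ebx, 12 → ebx=(-10)+12=2
xor ebx, 15 → ebx=2^15=13
sub ebx, 12 → ebx=13-12=1
add edi, 1 → edi=6+1=7
cmp edi, 10  (cmp 7,10)
jne loop: taken
add ebx, 12 → ebx=1+12=13
xor ebx, 15 → ebx=13^15=2
sub ebx, 12 → ebx=2-12=-10
add edi, 1 → edi=7+1=8
cmp edi, 10  (cmp 8,10)
jne loop: taken
add ebx, 12 → ebx=(-10)+12=2
xor ebx, 15 → ebx=2^15=13
sub ebx, 12 → ebx=13-12=1
add edi, 1 → edi=8+1=9
cmp edi, 10  (cmp 9,10)
jne loop: taken
add ebx, 12 → ebx=1+12=13
xor ebx, 15 → ebx=13^15=2
sub ebx, 12 → ebx=2-12=-10
add edi, 1 → edi=9+1=10
cmp edi, 10  (cmp 10,10)
jne loop: not taken
halt.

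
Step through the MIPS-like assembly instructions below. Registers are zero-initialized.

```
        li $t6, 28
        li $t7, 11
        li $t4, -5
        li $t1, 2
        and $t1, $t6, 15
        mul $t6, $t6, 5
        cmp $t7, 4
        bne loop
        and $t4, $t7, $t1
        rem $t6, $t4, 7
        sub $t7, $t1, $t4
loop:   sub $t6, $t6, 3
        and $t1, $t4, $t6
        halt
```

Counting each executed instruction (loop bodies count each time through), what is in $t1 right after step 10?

137

$t6=28
$t7=11
$t4=-5
$t1=2
$t1=28&15=12
$t6=28*5=140
cmp $t7, 4  (cmp 11,4)
bne loop: taken
$t6=140-3=137
$t1=(-5)&137=137
After step 10: $t1 = 137.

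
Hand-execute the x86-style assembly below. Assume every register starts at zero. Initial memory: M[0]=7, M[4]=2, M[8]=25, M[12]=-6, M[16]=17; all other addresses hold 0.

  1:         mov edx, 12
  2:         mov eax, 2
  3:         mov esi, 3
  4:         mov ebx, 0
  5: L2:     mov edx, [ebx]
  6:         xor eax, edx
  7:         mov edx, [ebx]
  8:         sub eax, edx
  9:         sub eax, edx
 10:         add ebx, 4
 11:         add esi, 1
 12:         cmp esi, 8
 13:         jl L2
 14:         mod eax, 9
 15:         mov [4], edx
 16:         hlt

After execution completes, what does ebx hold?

20

mov edx, 12 → edx=12
mov eax, 2 → eax=2
mov esi, 3 → esi=3
mov ebx, 0 → ebx=0
mov edx, [ebx] → edx=M[0]=7
xor eax, edx → eax=2^7=5
mov edx, [ebx] → edx=M[0]=7
sub eax, edx → eax=5-7=-2
sub eax, edx → eax=(-2)-7=-9
add ebx, 4 → ebx=0+4=4
add esi, 1 → esi=3+1=4
cmp esi, 8  (cmp 4,8)
jl L2: taken
mov edx, [ebx] → edx=M[4]=2
xor eax, edx → eax=(-9)^2=-11
mov edx, [ebx] → edx=M[4]=2
sub eax, edx → eax=(-11)-2=-13
sub eax, edx → eax=(-13)-2=-15
add ebx, 4 → ebx=4+4=8
add esi, 1 → esi=4+1=5
cmp esi, 8  (cmp 5,8)
jl L2: taken
mov edx, [ebx] → edx=M[8]=25
xor eax, edx → eax=(-15)^25=-24
mov edx, [ebx] → edx=M[8]=25
sub eax, edx → eax=(-24)-25=-49
sub eax, edx → eax=(-49)-25=-74
add ebx, 4 → ebx=8+4=12
add esi, 1 → esi=5+1=6
cmp esi, 8  (cmp 6,8)
jl L2: taken
mov edx, [ebx] → edx=M[12]=-6
xor eax, edx → eax=(-74)^(-6)=76
mov edx, [ebx] → edx=M[12]=-6
sub eax, edx → eax=76-(-6)=82
sub eax, edx → eax=82-(-6)=88
add ebx, 4 → ebx=12+4=16
add esi, 1 → esi=6+1=7
cmp esi, 8  (cmp 7,8)
jl L2: taken
mov edx, [ebx] → edx=M[16]=17
xor eax, edx → eax=88^17=73
mov edx, [ebx] → edx=M[16]=17
sub eax, edx → eax=73-17=56
sub eax, edx → eax=56-17=39
add ebx, 4 → ebx=16+4=20
add esi, 1 → esi=7+1=8
cmp esi, 8  (cmp 8,8)
jl L2: not taken
mod eax, 9 → eax=39%9=3
mov [4], edx → M[4]=17
halt.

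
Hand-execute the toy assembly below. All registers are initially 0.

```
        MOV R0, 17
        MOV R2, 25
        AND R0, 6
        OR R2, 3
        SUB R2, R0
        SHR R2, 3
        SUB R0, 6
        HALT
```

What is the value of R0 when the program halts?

R0=17
R2=25
R0=17&6=0
R2=25|3=27
R2=27-0=27
R2=27>>3=3
R0=0-6=-6
halt.

-6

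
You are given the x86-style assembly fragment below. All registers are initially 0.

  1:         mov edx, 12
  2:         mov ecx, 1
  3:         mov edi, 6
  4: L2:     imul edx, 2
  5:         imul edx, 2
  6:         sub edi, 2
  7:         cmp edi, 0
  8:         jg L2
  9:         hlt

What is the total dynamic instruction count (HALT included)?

mov edx, 12 → edx=12
mov ecx, 1 → ecx=1
mov edi, 6 → edi=6
imul edx, 2 → edx=12*2=24
imul edx, 2 → edx=24*2=48
sub edi, 2 → edi=6-2=4
cmp edi, 0  (cmp 4,0)
jg L2: taken
imul edx, 2 → edx=48*2=96
imul edx, 2 → edx=96*2=192
sub edi, 2 → edi=4-2=2
cmp edi, 0  (cmp 2,0)
jg L2: taken
imul edx, 2 → edx=192*2=384
imul edx, 2 → edx=384*2=768
sub edi, 2 → edi=2-2=0
cmp edi, 0  (cmp 0,0)
jg L2: not taken
halt.
Total executed instructions: 19.

19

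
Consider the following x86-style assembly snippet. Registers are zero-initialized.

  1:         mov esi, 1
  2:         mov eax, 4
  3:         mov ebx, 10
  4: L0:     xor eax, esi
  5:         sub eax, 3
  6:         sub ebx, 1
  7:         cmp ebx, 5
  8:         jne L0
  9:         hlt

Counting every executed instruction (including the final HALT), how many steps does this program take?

esi=1
eax=4
ebx=10
eax=4^1=5
eax=5-3=2
ebx=10-1=9
cmp ebx, 5  (cmp 9,5)
jne L0: taken
eax=2^1=3
eax=3-3=0
ebx=9-1=8
cmp ebx, 5  (cmp 8,5)
jne L0: taken
eax=0^1=1
eax=1-3=-2
ebx=8-1=7
cmp ebx, 5  (cmp 7,5)
jne L0: taken
eax=(-2)^1=-1
eax=(-1)-3=-4
ebx=7-1=6
cmp ebx, 5  (cmp 6,5)
jne L0: taken
eax=(-4)^1=-3
eax=(-3)-3=-6
ebx=6-1=5
cmp ebx, 5  (cmp 5,5)
jne L0: not taken
halt.
Total executed instructions: 29.

29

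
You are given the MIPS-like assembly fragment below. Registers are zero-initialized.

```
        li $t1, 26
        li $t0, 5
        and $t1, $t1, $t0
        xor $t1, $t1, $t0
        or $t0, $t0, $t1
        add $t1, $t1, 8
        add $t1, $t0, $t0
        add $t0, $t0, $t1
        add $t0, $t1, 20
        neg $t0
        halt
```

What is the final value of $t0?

-30

after li $t1, 26: $t1=26
after li $t0, 5: $t0=5
after and $t1, $t1, $t0: $t1=26&5=0
after xor $t1, $t1, $t0: $t1=0^5=5
after or $t0, $t0, $t1: $t0=5|5=5
after add $t1, $t1, 8: $t1=5+8=13
after add $t1, $t0, $t0: $t1=5+5=10
after add $t0, $t0, $t1: $t0=5+10=15
after add $t0, $t1, 20: $t0=10+20=30
after neg $t0: $t0=-(30)=-30
halt.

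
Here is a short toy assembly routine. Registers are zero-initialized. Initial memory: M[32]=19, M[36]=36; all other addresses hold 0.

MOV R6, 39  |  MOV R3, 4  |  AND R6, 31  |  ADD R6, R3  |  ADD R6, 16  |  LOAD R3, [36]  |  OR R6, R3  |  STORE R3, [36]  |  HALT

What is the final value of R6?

MOV R6, 39 → R6=39
MOV R3, 4 → R3=4
AND R6, 31 → R6=39&31=7
ADD R6, R3 → R6=7+4=11
ADD R6, 16 → R6=11+16=27
LOAD R3, [36] → R3=M[36]=36
OR R6, R3 → R6=27|36=63
STORE R3, [36] → M[36]=36
halt.

63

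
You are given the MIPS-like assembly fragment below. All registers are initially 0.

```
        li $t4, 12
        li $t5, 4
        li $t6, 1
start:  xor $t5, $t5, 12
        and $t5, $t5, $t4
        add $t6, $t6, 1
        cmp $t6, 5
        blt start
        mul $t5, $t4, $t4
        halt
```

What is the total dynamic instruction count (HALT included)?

25

$t4=12
$t5=4
$t6=1
$t5=4^12=8
$t5=8&12=8
$t6=1+1=2
cmp $t6, 5  (cmp 2,5)
blt start: taken
$t5=8^12=4
$t5=4&12=4
$t6=2+1=3
cmp $t6, 5  (cmp 3,5)
blt start: taken
$t5=4^12=8
$t5=8&12=8
$t6=3+1=4
cmp $t6, 5  (cmp 4,5)
blt start: taken
$t5=8^12=4
$t5=4&12=4
$t6=4+1=5
cmp $t6, 5  (cmp 5,5)
blt start: not taken
$t5=12*12=144
halt.
Total executed instructions: 25.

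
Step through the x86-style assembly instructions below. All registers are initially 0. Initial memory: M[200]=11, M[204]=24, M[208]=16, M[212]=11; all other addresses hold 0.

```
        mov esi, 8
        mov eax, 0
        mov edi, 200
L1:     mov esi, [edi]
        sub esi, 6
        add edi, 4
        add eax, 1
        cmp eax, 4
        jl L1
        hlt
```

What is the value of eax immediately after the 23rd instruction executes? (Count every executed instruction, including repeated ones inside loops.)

3

after mov esi, 8: esi=8
after mov eax, 0: eax=0
after mov edi, 200: edi=200
after mov esi, [edi]: esi=M[200]=11
after sub esi, 6: esi=11-6=5
after add edi, 4: edi=200+4=204
after add eax, 1: eax=0+1=1
cmp eax, 4  (cmp 1,4)
jl L1: taken
after mov esi, [edi]: esi=M[204]=24
after sub esi, 6: esi=24-6=18
after add edi, 4: edi=204+4=208
after add eax, 1: eax=1+1=2
cmp eax, 4  (cmp 2,4)
jl L1: taken
after mov esi, [edi]: esi=M[208]=16
after sub esi, 6: esi=16-6=10
after add edi, 4: edi=208+4=212
after add eax, 1: eax=2+1=3
cmp eax, 4  (cmp 3,4)
jl L1: taken
after mov esi, [edi]: esi=M[212]=11
after sub esi, 6: esi=11-6=5
After step 23: eax = 3.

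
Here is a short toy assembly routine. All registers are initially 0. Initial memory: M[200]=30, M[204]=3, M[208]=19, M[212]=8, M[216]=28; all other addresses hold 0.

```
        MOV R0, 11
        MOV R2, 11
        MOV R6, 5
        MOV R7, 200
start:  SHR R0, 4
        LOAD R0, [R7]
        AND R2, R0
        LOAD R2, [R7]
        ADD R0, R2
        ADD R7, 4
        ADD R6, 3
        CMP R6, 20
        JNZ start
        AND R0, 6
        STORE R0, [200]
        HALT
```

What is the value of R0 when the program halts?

after MOV R0, 11: R0=11
after MOV R2, 11: R2=11
after MOV R6, 5: R6=5
after MOV R7, 200: R7=200
after SHR R0, 4: R0=11>>4=0
after LOAD R0, [R7]: R0=M[200]=30
after AND R2, R0: R2=11&30=10
after LOAD R2, [R7]: R2=M[200]=30
after ADD R0, R2: R0=30+30=60
after ADD R7, 4: R7=200+4=204
after ADD R6, 3: R6=5+3=8
CMP R6, 20  (cmp 8,20)
JNZ start: taken
after SHR R0, 4: R0=60>>4=3
after LOAD R0, [R7]: R0=M[204]=3
after AND R2, R0: R2=30&3=2
after LOAD R2, [R7]: R2=M[204]=3
after ADD R0, R2: R0=3+3=6
after ADD R7, 4: R7=204+4=208
after ADD R6, 3: R6=8+3=11
CMP R6, 20  (cmp 11,20)
JNZ start: taken
after SHR R0, 4: R0=6>>4=0
after LOAD R0, [R7]: R0=M[208]=19
after AND R2, R0: R2=3&19=3
after LOAD R2, [R7]: R2=M[208]=19
after ADD R0, R2: R0=19+19=38
after ADD R7, 4: R7=208+4=212
after ADD R6, 3: R6=11+3=14
CMP R6, 20  (cmp 14,20)
JNZ start: taken
after SHR R0, 4: R0=38>>4=2
after LOAD R0, [R7]: R0=M[212]=8
after AND R2, R0: R2=19&8=0
after LOAD R2, [R7]: R2=M[212]=8
after ADD R0, R2: R0=8+8=16
after ADD R7, 4: R7=212+4=216
after ADD R6, 3: R6=14+3=17
CMP R6, 20  (cmp 17,20)
JNZ start: taken
after SHR R0, 4: R0=16>>4=1
after LOAD R0, [R7]: R0=M[216]=28
after AND R2, R0: R2=8&28=8
after LOAD R2, [R7]: R2=M[216]=28
after ADD R0, R2: R0=28+28=56
after ADD R7, 4: R7=216+4=220
after ADD R6, 3: R6=17+3=20
CMP R6, 20  (cmp 20,20)
JNZ start: not taken
after AND R0, 6: R0=56&6=0
STORE R0, [200] → M[200]=0
halt.

0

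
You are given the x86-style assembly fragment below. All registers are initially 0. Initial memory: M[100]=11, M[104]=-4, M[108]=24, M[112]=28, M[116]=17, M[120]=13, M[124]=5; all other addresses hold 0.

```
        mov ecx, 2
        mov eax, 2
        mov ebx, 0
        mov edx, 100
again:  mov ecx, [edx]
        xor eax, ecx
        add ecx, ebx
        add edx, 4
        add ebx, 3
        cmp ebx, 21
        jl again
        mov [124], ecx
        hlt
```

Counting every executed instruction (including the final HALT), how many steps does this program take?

55

mov ecx, 2 → ecx=2
mov eax, 2 → eax=2
mov ebx, 0 → ebx=0
mov edx, 100 → edx=100
mov ecx, [edx] → ecx=M[100]=11
xor eax, ecx → eax=2^11=9
add ecx, ebx → ecx=11+0=11
add edx, 4 → edx=100+4=104
add ebx, 3 → ebx=0+3=3
cmp ebx, 21  (cmp 3,21)
jl again: taken
mov ecx, [edx] → ecx=M[104]=-4
xor eax, ecx → eax=9^(-4)=-11
add ecx, ebx → ecx=(-4)+3=-1
add edx, 4 → edx=104+4=108
add ebx, 3 → ebx=3+3=6
cmp ebx, 21  (cmp 6,21)
jl again: taken
mov ecx, [edx] → ecx=M[108]=24
xor eax, ecx → eax=(-11)^24=-19
add ecx, ebx → ecx=24+6=30
add edx, 4 → edx=108+4=112
add ebx, 3 → ebx=6+3=9
cmp ebx, 21  (cmp 9,21)
jl again: taken
mov ecx, [edx] → ecx=M[112]=28
xor eax, ecx → eax=(-19)^28=-15
add ecx, ebx → ecx=28+9=37
add edx, 4 → edx=112+4=116
add ebx, 3 → ebx=9+3=12
cmp ebx, 21  (cmp 12,21)
jl again: taken
mov ecx, [edx] → ecx=M[116]=17
xor eax, ecx → eax=(-15)^17=-32
add ecx, ebx → ecx=17+12=29
add edx, 4 → edx=116+4=120
add ebx, 3 → ebx=12+3=15
cmp ebx, 21  (cmp 15,21)
jl again: taken
mov ecx, [edx] → ecx=M[120]=13
xor eax, ecx → eax=(-32)^13=-19
add ecx, ebx → ecx=13+15=28
add edx, 4 → edx=120+4=124
add ebx, 3 → ebx=15+3=18
cmp ebx, 21  (cmp 18,21)
jl again: taken
mov ecx, [edx] → ecx=M[124]=5
xor eax, ecx → eax=(-19)^5=-24
add ecx, ebx → ecx=5+18=23
add edx, 4 → edx=124+4=128
add ebx, 3 → ebx=18+3=21
cmp ebx, 21  (cmp 21,21)
jl again: not taken
mov [124], ecx → M[124]=23
halt.
Total executed instructions: 55.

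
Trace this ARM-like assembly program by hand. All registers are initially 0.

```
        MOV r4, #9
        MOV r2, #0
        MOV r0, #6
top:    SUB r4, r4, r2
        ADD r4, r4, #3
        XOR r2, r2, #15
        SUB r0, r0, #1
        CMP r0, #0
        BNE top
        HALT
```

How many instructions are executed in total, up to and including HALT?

r4=9
r2=0
r0=6
r4=9-0=9
r4=9+3=12
r2=0^15=15
r0=6-1=5
CMP r0, #0  (cmp 5,0)
BNE top: taken
r4=12-15=-3
r4=(-3)+3=0
r2=15^15=0
r0=5-1=4
CMP r0, #0  (cmp 4,0)
BNE top: taken
r4=0-0=0
r4=0+3=3
r2=0^15=15
r0=4-1=3
CMP r0, #0  (cmp 3,0)
BNE top: taken
r4=3-15=-12
r4=(-12)+3=-9
r2=15^15=0
r0=3-1=2
CMP r0, #0  (cmp 2,0)
BNE top: taken
r4=(-9)-0=-9
r4=(-9)+3=-6
r2=0^15=15
r0=2-1=1
CMP r0, #0  (cmp 1,0)
BNE top: taken
r4=(-6)-15=-21
r4=(-21)+3=-18
r2=15^15=0
r0=1-1=0
CMP r0, #0  (cmp 0,0)
BNE top: not taken
halt.
Total executed instructions: 40.

40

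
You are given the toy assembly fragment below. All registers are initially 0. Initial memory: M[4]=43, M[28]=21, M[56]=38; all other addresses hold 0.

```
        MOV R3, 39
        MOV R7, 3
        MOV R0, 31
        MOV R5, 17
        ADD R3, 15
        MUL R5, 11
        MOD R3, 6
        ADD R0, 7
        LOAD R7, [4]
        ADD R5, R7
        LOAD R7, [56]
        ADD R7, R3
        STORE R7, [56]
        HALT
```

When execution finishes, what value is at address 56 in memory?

MOV R3, 39 → R3=39
MOV R7, 3 → R7=3
MOV R0, 31 → R0=31
MOV R5, 17 → R5=17
ADD R3, 15 → R3=39+15=54
MUL R5, 11 → R5=17*11=187
MOD R3, 6 → R3=54%6=0
ADD R0, 7 → R0=31+7=38
LOAD R7, [4] → R7=M[4]=43
ADD R5, R7 → R5=187+43=230
LOAD R7, [56] → R7=M[56]=38
ADD R7, R3 → R7=38+0=38
STORE R7, [56] → M[56]=38
halt.

38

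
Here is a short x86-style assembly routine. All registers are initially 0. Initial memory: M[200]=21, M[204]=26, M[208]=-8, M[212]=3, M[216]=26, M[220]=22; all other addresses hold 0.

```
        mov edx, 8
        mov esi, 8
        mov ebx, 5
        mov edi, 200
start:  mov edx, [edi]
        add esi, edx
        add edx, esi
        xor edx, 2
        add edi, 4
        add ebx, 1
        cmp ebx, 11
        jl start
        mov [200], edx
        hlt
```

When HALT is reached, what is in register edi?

edx=8
esi=8
ebx=5
edi=200
edx=M[200]=21
esi=8+21=29
edx=21+29=50
edx=50^2=48
edi=200+4=204
ebx=5+1=6
cmp ebx, 11  (cmp 6,11)
jl start: taken
edx=M[204]=26
esi=29+26=55
edx=26+55=81
edx=81^2=83
edi=204+4=208
ebx=6+1=7
cmp ebx, 11  (cmp 7,11)
jl start: taken
edx=M[208]=-8
esi=55+(-8)=47
edx=(-8)+47=39
edx=39^2=37
edi=208+4=212
ebx=7+1=8
cmp ebx, 11  (cmp 8,11)
jl start: taken
edx=M[212]=3
esi=47+3=50
edx=3+50=53
edx=53^2=55
edi=212+4=216
ebx=8+1=9
cmp ebx, 11  (cmp 9,11)
jl start: taken
edx=M[216]=26
esi=50+26=76
edx=26+76=102
edx=102^2=100
edi=216+4=220
ebx=9+1=10
cmp ebx, 11  (cmp 10,11)
jl start: taken
edx=M[220]=22
esi=76+22=98
edx=22+98=120
edx=120^2=122
edi=220+4=224
ebx=10+1=11
cmp ebx, 11  (cmp 11,11)
jl start: not taken
mov [200], edx → M[200]=122
halt.

224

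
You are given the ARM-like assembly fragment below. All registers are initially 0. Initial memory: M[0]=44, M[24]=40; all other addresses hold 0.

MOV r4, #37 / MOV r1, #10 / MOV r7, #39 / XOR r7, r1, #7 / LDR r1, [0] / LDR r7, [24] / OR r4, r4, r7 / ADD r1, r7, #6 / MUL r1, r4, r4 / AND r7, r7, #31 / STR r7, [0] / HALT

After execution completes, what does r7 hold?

MOV r4, #37 → r4=37
MOV r1, #10 → r1=10
MOV r7, #39 → r7=39
XOR r7, r1, #7 → r7=10^7=13
LDR r1, [0] → r1=M[0]=44
LDR r7, [24] → r7=M[24]=40
OR r4, r4, r7 → r4=37|40=45
ADD r1, r7, #6 → r1=40+6=46
MUL r1, r4, r4 → r1=45*45=2025
AND r7, r7, #31 → r7=40&31=8
STR r7, [0] → M[0]=8
halt.

8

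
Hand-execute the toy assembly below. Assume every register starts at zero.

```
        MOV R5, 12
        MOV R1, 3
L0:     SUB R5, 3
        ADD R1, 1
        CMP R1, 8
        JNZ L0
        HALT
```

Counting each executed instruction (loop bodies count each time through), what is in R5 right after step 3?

9

R5=12
R1=3
R5=12-3=9
After step 3: R5 = 9.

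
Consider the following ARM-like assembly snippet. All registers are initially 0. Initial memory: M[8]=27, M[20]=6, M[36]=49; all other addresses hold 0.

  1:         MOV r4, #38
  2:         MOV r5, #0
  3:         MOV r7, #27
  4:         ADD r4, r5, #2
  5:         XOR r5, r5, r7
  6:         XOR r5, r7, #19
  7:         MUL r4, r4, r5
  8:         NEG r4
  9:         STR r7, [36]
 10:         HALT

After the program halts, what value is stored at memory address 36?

r4=38
r5=0
r7=27
r4=0+2=2
r5=0^27=27
r5=27^19=8
r4=2*8=16
r4=-(16)=-16
STR r7, [36] → M[36]=27
halt.

27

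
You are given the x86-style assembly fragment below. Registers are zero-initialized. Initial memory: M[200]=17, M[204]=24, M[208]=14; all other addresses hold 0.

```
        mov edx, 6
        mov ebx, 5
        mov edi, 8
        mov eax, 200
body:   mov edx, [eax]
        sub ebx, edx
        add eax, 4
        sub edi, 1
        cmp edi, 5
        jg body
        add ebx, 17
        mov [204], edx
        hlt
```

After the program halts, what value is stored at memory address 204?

after mov edx, 6: edx=6
after mov ebx, 5: ebx=5
after mov edi, 8: edi=8
after mov eax, 200: eax=200
after mov edx, [eax]: edx=M[200]=17
after sub ebx, edx: ebx=5-17=-12
after add eax, 4: eax=200+4=204
after sub edi, 1: edi=8-1=7
cmp edi, 5  (cmp 7,5)
jg body: taken
after mov edx, [eax]: edx=M[204]=24
after sub ebx, edx: ebx=(-12)-24=-36
after add eax, 4: eax=204+4=208
after sub edi, 1: edi=7-1=6
cmp edi, 5  (cmp 6,5)
jg body: taken
after mov edx, [eax]: edx=M[208]=14
after sub ebx, edx: ebx=(-36)-14=-50
after add eax, 4: eax=208+4=212
after sub edi, 1: edi=6-1=5
cmp edi, 5  (cmp 5,5)
jg body: not taken
after add ebx, 17: ebx=(-50)+17=-33
mov [204], edx → M[204]=14
halt.

14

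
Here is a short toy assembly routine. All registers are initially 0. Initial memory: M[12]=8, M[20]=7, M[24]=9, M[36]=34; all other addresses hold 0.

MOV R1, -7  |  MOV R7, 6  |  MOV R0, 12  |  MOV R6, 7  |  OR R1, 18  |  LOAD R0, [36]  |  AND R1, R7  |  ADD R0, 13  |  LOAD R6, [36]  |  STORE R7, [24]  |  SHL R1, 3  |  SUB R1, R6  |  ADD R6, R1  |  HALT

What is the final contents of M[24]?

R1=-7
R7=6
R0=12
R6=7
R1=(-7)|18=-5
R0=M[36]=34
R1=(-5)&6=2
R0=34+13=47
R6=M[36]=34
STORE R7, [24] → M[24]=6
R1=2<<3=16
R1=16-34=-18
R6=34+(-18)=16
halt.

6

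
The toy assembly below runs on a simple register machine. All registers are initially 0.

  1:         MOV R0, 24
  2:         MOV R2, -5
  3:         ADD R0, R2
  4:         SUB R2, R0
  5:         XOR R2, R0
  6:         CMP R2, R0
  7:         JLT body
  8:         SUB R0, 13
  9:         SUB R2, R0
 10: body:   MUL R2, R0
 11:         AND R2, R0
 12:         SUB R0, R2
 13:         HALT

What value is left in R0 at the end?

MOV R0, 24 → R0=24
MOV R2, -5 → R2=-5
ADD R0, R2 → R0=24+(-5)=19
SUB R2, R0 → R2=(-5)-19=-24
XOR R2, R0 → R2=(-24)^19=-5
CMP R2, R0  (cmp -5,19)
JLT body: taken
MUL R2, R0 → R2=(-5)*19=-95
AND R2, R0 → R2=(-95)&19=1
SUB R0, R2 → R0=19-1=18
halt.

18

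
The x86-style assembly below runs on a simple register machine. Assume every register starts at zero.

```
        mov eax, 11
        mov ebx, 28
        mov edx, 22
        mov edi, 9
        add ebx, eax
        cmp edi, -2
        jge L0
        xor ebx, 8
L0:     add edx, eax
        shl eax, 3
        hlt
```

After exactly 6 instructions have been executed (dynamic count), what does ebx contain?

39

mov eax, 11 → eax=11
mov ebx, 28 → ebx=28
mov edx, 22 → edx=22
mov edi, 9 → edi=9
add ebx, eax → ebx=28+11=39
cmp edi, -2  (cmp 9,-2)
After step 6: ebx = 39.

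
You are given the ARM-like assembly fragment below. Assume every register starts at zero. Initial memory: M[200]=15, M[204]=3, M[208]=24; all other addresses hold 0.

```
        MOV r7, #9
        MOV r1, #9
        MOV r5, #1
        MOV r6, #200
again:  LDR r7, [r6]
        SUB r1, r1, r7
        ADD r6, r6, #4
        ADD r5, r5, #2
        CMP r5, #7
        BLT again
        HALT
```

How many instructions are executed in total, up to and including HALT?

MOV r7, #9 → r7=9
MOV r1, #9 → r1=9
MOV r5, #1 → r5=1
MOV r6, #200 → r6=200
LDR r7, [r6] → r7=M[200]=15
SUB r1, r1, r7 → r1=9-15=-6
ADD r6, r6, #4 → r6=200+4=204
ADD r5, r5, #2 → r5=1+2=3
CMP r5, #7  (cmp 3,7)
BLT again: taken
LDR r7, [r6] → r7=M[204]=3
SUB r1, r1, r7 → r1=(-6)-3=-9
ADD r6, r6, #4 → r6=204+4=208
ADD r5, r5, #2 → r5=3+2=5
CMP r5, #7  (cmp 5,7)
BLT again: taken
LDR r7, [r6] → r7=M[208]=24
SUB r1, r1, r7 → r1=(-9)-24=-33
ADD r6, r6, #4 → r6=208+4=212
ADD r5, r5, #2 → r5=5+2=7
CMP r5, #7  (cmp 7,7)
BLT again: not taken
halt.
Total executed instructions: 23.

23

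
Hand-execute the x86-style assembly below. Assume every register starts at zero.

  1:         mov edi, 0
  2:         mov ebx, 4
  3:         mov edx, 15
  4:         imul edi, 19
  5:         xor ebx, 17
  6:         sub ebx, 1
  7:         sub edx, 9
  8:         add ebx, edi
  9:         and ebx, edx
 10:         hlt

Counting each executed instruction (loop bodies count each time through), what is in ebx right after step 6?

edi=0
ebx=4
edx=15
edi=0*19=0
ebx=4^17=21
ebx=21-1=20
After step 6: ebx = 20.

20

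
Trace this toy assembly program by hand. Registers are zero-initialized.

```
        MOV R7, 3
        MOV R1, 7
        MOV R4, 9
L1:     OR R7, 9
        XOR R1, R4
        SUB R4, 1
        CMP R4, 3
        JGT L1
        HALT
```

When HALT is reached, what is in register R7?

11

MOV R7, 3 → R7=3
MOV R1, 7 → R1=7
MOV R4, 9 → R4=9
OR R7, 9 → R7=3|9=11
XOR R1, R4 → R1=7^9=14
SUB R4, 1 → R4=9-1=8
CMP R4, 3  (cmp 8,3)
JGT L1: taken
OR R7, 9 → R7=11|9=11
XOR R1, R4 → R1=14^8=6
SUB R4, 1 → R4=8-1=7
CMP R4, 3  (cmp 7,3)
JGT L1: taken
OR R7, 9 → R7=11|9=11
XOR R1, R4 → R1=6^7=1
SUB R4, 1 → R4=7-1=6
CMP R4, 3  (cmp 6,3)
JGT L1: taken
OR R7, 9 → R7=11|9=11
XOR R1, R4 → R1=1^6=7
SUB R4, 1 → R4=6-1=5
CMP R4, 3  (cmp 5,3)
JGT L1: taken
OR R7, 9 → R7=11|9=11
XOR R1, R4 → R1=7^5=2
SUB R4, 1 → R4=5-1=4
CMP R4, 3  (cmp 4,3)
JGT L1: taken
OR R7, 9 → R7=11|9=11
XOR R1, R4 → R1=2^4=6
SUB R4, 1 → R4=4-1=3
CMP R4, 3  (cmp 3,3)
JGT L1: not taken
halt.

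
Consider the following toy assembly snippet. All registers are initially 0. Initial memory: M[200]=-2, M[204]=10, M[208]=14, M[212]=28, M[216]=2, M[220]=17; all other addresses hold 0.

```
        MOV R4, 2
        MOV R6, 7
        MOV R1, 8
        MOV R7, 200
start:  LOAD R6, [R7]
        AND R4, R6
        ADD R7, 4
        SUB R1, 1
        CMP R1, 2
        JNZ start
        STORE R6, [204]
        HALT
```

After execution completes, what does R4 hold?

R4=2
R6=7
R1=8
R7=200
R6=M[200]=-2
R4=2&(-2)=2
R7=200+4=204
R1=8-1=7
CMP R1, 2  (cmp 7,2)
JNZ start: taken
R6=M[204]=10
R4=2&10=2
R7=204+4=208
R1=7-1=6
CMP R1, 2  (cmp 6,2)
JNZ start: taken
R6=M[208]=14
R4=2&14=2
R7=208+4=212
R1=6-1=5
CMP R1, 2  (cmp 5,2)
JNZ start: taken
R6=M[212]=28
R4=2&28=0
R7=212+4=216
R1=5-1=4
CMP R1, 2  (cmp 4,2)
JNZ start: taken
R6=M[216]=2
R4=0&2=0
R7=216+4=220
R1=4-1=3
CMP R1, 2  (cmp 3,2)
JNZ start: taken
R6=M[220]=17
R4=0&17=0
R7=220+4=224
R1=3-1=2
CMP R1, 2  (cmp 2,2)
JNZ start: not taken
STORE R6, [204] → M[204]=17
halt.

0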